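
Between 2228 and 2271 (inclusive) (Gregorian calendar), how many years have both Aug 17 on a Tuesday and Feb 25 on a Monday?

Check each year's weekday for Aug 17 and Feb 25:
  2228: Sun/Mon  2229: Mon/Wed  2230: Tue/Thu  2231: Wed/Fri  2232: Fri/Sat  2233: Sat/Mon  2234: Sun/Tue  2235: Mon/Wed  2236: Wed/Thu  2237: Thu/Sat  2238: Fri/Sun  2239: Sat/Mon  2240: Mon/Tue  2241: Tue/Thu  …(16 more)…  2258: Tue/Thu  2259: Wed/Fri  2260: Fri/Sat  2261: Sat/Mon  2262: Sun/Tue  2263: Mon/Wed  2264: Wed/Thu  2265: Thu/Sat  2266: Fri/Sun  2267: Sat/Mon  2268: Mon/Tue  2269: Tue/Thu  2270: Wed/Fri  2271: Thu/Sat
Both conditions hold in: no year — 0.

0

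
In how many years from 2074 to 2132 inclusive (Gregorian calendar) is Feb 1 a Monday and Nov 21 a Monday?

Check each year's weekday for Feb 1 and Nov 21:
  2074: Thu/Wed  2075: Fri/Thu  2076: Sat/Sat  2077: Mon/Sun  2078: Tue/Mon  2079: Wed/Tue  2080: Thu/Thu  2081: Sat/Fri  2082: Sun/Sat  2083: Mon/Sun  2084: Tue/Tue  2085: Thu/Wed  2086: Fri/Thu  2087: Sat/Fri  …(31 more)…  2119: Wed/Tue  2120: Thu/Thu  2121: Sat/Fri  2122: Sun/Sat  2123: Mon/Sun  2124: Tue/Tue  2125: Thu/Wed  2126: Fri/Thu  2127: Sat/Fri  2128: Sun/Sun  2129: Tue/Mon  2130: Wed/Tue  2131: Thu/Wed  2132: Fri/Fri
Both conditions hold in: 2112 — 1.

1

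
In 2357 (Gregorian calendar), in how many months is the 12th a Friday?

2

Check the 12th of each month of 2357: Jan 12: Sat, Feb 12: Tue, Mar 12: Tue, Apr 12: Fri, May 12: Sun, Jun 12: Wed, Jul 12: Fri, Aug 12: Mon, Sep 12: Thu, Oct 12: Sat, Nov 12: Tue, Dec 12: Thu.
Friday occurs in April, July — 2 months.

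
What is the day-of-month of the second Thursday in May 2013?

May 1, 2013 is a Wednesday, so the first Thursday is the 2nd.
The second Thursday is 2 + 7 = 9.

9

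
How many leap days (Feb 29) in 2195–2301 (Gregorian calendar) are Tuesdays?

3

Leap years in 2195–2301: 25 of them.
Feb 29 weekday advances by 5 (mod 7) from one leap year to the next four years later (or differs when a century non-leap intervenes).
Leap-day weekdays: 2196:Mon 2204:Wed 2208:Mon 2212:Sat 2216:Thu 2220:Tue✓ 2224:Sun 2228:Fri 2232:Wed 2236:Mon 2240:Sat 2244:Thu 2248:Tue✓ 2252:Sun 2256:Fri 2260:Wed 2264:Mon 2268:Sat 2272:Thu 2276:Tue✓ 2280:Sun 2284:Fri 2288:Wed 2292:Mon 2296:Sat
Tuesday: 2220, 2248, 2276 → 3.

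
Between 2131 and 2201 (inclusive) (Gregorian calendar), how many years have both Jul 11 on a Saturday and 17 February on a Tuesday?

9

Check each year's weekday for Jul 11 and 17 February:
  2131: Wed/Sat  2132: Fri/Sun  2133: Sat/Tue ✓  2134: Sun/Wed  2135: Mon/Thu  2136: Wed/Fri  2137: Thu/Sun  2138: Fri/Mon  2139: Sat/Tue ✓  2140: Mon/Wed  2141: Tue/Fri  2142: Wed/Sat  2143: Thu/Sun  2144: Sat/Mon  …(43 more)…  2188: Fri/Sun  2189: Sat/Tue ✓  2190: Sun/Wed  2191: Mon/Thu  2192: Wed/Fri  2193: Thu/Sun  2194: Fri/Mon  2195: Sat/Tue ✓  2196: Mon/Wed  2197: Tue/Fri  2198: Wed/Sat  2199: Thu/Sun  2200: Fri/Mon  2201: Sat/Tue ✓
Both conditions hold in: 2133, 2139, 2150, 2161, 2167, 2178, 2189, 2195, 2201 — 9.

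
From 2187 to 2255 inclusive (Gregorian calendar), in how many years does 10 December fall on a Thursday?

Track 10 December's weekday year by year (advancing +1, or +2 across a Feb 29):
  2187: Mon  2188: Wed (+2)  2189: Thu (+1) ✓  2190: Fri (+1)  2191: Sat (+1)
  2192: Mon (+2)  2193: Tue (+1)  2194: Wed (+1)  2195: Thu (+1) ✓  2196: Sat (+2)
  2197: Sun (+1)  2198: Mon (+1)  2199: Tue (+1)  2200: Wed (+1)  … (41 more years) …
  2242: Sat (+1)  2243: Sun (+1)  2244: Tue (+2)  2245: Wed (+1)  2246: Thu (+1) ✓
  2247: Fri (+1)  2248: Sun (+2)  2249: Mon (+1)  2250: Tue (+1)  2251: Wed (+1)
  2252: Fri (+2)  2253: Sat (+1)  2254: Sun (+1)  2255: Mon (+1)
Thursday years: 2189, 2195, 2201, 2207, 2212, 2218, 2229, 2235, 2240, 2246 — 10 in total.

10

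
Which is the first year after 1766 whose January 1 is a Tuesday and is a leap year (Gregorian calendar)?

Jan 1 advances by 2 weekdays after a leap year and by 1 after a common year.
1766: Jan 1 is Wednesday.
1767: Thursday
1768: Friday (leap)
1769: Sunday
1770: Monday
1771: Tuesday
1772: Wednesday (leap)
1773: Friday
1774: Saturday
1775: Sunday
1776: Monday (leap)
1777: Wednesday
1778: Thursday
1779: Friday
1780: Saturday (leap)
1781: Monday
1782: Tuesday
1783: Wednesday
1784: Thursday (leap)
1785: Saturday
1786: Sunday
1787: Monday
1788: Tuesday (leap)
1788 begins on a Tuesday and is a leap year.

1788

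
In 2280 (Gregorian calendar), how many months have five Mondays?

4

A month of length L has five Mondays iff its first Monday is on day ≤ L−28 (so day 1–3 in a 31-day month, 1–2 in a 30-day month, day 1 in a leap February).
Checking each month of 2280: Jan starts Thu (31d); Feb starts Sun (29d); Mar starts Mon (31d) ✓; Apr starts Thu (30d); May starts Sat (31d) ✓; Jun starts Tue (30d); Jul starts Thu (31d); Aug starts Sun (31d) ✓; Sep starts Wed (30d); Oct starts Fri (31d); Nov starts Mon (30d) ✓; Dec starts Wed (31d).
Five-Monday months: March, May, August, November → 4.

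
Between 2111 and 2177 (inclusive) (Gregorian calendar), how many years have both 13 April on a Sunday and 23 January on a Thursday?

Check each year's weekday for 13 April and 23 January:
  2111: Mon/Fri  2112: Wed/Sat  2113: Thu/Mon  2114: Fri/Tue  2115: Sat/Wed  2116: Mon/Thu  2117: Tue/Sat  2118: Wed/Sun  2119: Thu/Mon  2120: Sat/Tue  2121: Sun/Thu ✓  2122: Mon/Fri  2123: Tue/Sat  2124: Thu/Sun  …(39 more)…  2164: Fri/Mon  2165: Sat/Wed  2166: Sun/Thu ✓  2167: Mon/Fri  2168: Wed/Sat  2169: Thu/Mon  2170: Fri/Tue  2171: Sat/Wed  2172: Mon/Thu  2173: Tue/Sat  2174: Wed/Sun  2175: Thu/Mon  2176: Sat/Tue  2177: Sun/Thu ✓
Both conditions hold in: 2121, 2127, 2138, 2149, 2155, 2166, 2177 — 7.

7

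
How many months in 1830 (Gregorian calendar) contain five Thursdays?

A month of length L has five Thursdays iff its first Thursday is on day ≤ L−28 (so day 1–3 in a 31-day month, 1–2 in a 30-day month, day 1 in a leap February).
Checking each month of 1830: Jan starts Fri (31d); Feb starts Mon (28d); Mar starts Mon (31d); Apr starts Thu (30d) ✓; May starts Sat (31d); Jun starts Tue (30d); Jul starts Thu (31d) ✓; Aug starts Sun (31d); Sep starts Wed (30d) ✓; Oct starts Fri (31d); Nov starts Mon (30d); Dec starts Wed (31d) ✓.
Five-Thursday months: April, July, September, December → 4.

4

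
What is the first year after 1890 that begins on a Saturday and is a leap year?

1916

Jan 1 advances by 2 weekdays after a leap year and by 1 after a common year.
1890: Jan 1 is Wednesday.
1891: Thursday
1892: Friday (leap)
1893: Sunday
1894: Monday
1895: Tuesday
1896: Wednesday (leap)
1897: Friday
1898: Saturday
1899: Sunday
1900: Monday
1901: Tuesday
1902: Wednesday
1903: Thursday
1904: Friday (leap)
1905: Sunday
1906: Monday
1907: Tuesday
1908: Wednesday (leap)
1909: Friday
1910: Saturday
1911: Sunday
1912: Monday (leap)
1913: Wednesday
1914: Thursday
1915: Friday
1916: Saturday (leap)
1916 begins on a Saturday and is a leap year.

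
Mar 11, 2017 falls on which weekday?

January 1, 2017 is a Sunday.
March 11 is day 70 of the year, i.e. 69 days after Jan 1.
69 mod 7 = 6, so advance 6 weekdays from Sunday: Saturday.

Saturday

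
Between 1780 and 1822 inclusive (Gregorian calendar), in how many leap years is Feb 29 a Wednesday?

2

Leap years in 1780–1822: 10 of them.
Feb 29 weekday advances by 5 (mod 7) from one leap year to the next four years later (or differs when a century non-leap intervenes).
Leap-day weekdays: 1780:Tue 1784:Sun 1788:Fri 1792:Wed✓ 1796:Mon 1804:Wed✓ 1808:Mon 1812:Sat 1816:Thu 1820:Tue
Wednesday: 1792, 1804 → 2.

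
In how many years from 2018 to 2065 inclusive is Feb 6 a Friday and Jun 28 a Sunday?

Check each year's weekday for Feb 6 and Jun 28:
  2018: Tue/Thu  2019: Wed/Fri  2020: Thu/Sun  2021: Sat/Mon  2022: Sun/Tue  2023: Mon/Wed  2024: Tue/Fri  2025: Thu/Sat  2026: Fri/Sun ✓  2027: Sat/Mon  2028: Sun/Wed  2029: Tue/Thu  2030: Wed/Fri  2031: Thu/Sat  …(20 more)…  2052: Tue/Fri  2053: Thu/Sat  2054: Fri/Sun ✓  2055: Sat/Mon  2056: Sun/Wed  2057: Tue/Thu  2058: Wed/Fri  2059: Thu/Sat  2060: Fri/Mon  2061: Sun/Tue  2062: Mon/Wed  2063: Tue/Thu  2064: Wed/Sat  2065: Fri/Sun ✓
Both conditions hold in: 2026, 2037, 2043, 2054, 2065 — 5.

5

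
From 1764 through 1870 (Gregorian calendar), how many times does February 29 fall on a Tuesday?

3

Leap years in 1764–1870: 26 of them.
Feb 29 weekday advances by 5 (mod 7) from one leap year to the next four years later (or differs when a century non-leap intervenes).
Leap-day weekdays: 1764:Wed 1768:Mon 1772:Sat 1776:Thu 1780:Tue✓ 1784:Sun 1788:Fri 1792:Wed 1796:Mon 1804:Wed 1808:Mon 1812:Sat 1816:Thu 1820:Tue✓ 1824:Sun 1828:Fri 1832:Wed 1836:Mon 1840:Sat 1844:Thu 1848:Tue✓ 1852:Sun 1856:Fri 1860:Wed 1864:Mon 1868:Sat
Tuesday: 1780, 1820, 1848 → 3.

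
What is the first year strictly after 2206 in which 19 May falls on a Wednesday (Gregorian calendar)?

From one year to the next, a fixed date's weekday advances by 1, or by 2 when a Feb 29 lies between the two dates.
2206: May 19 is Monday.
2207: Tuesday (+1)
2208: Thursday (+2)
2209: Friday (+1)
2210: Saturday (+1)
2211: Sunday (+1)
2212: Tuesday (+2)
2213: Wednesday (+1)
19 May falls on a Wednesday in 2213.

2213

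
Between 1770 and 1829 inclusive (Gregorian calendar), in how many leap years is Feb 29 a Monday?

Leap years in 1770–1829: 14 of them.
Feb 29 weekday advances by 5 (mod 7) from one leap year to the next four years later (or differs when a century non-leap intervenes).
Leap-day weekdays: 1772:Sat 1776:Thu 1780:Tue 1784:Sun 1788:Fri 1792:Wed 1796:Mon✓ 1804:Wed 1808:Mon✓ 1812:Sat 1816:Thu 1820:Tue 1824:Sun 1828:Fri
Monday: 1796, 1808 → 2.

2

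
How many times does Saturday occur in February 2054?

February 2054 has 28 days and begins on Sunday.
The first Saturday is February 7.
Saturdays fall on 7, 14, 21, 28 — that's 4.

4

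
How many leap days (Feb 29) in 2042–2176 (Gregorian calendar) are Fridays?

5

Leap years in 2042–2176: 33 of them.
Feb 29 weekday advances by 5 (mod 7) from one leap year to the next four years later (or differs when a century non-leap intervenes).
Leap-day weekdays: 2044:Mon 2048:Sat 2052:Thu 2056:Tue 2060:Sun 2064:Fri✓ 2068:Wed 2072:Mon 2076:Sat 2080:Thu 2084:Tue 2088:Sun 2092:Fri✓ …(7 more)… 2128:Sun 2132:Fri✓ 2136:Wed 2140:Mon 2144:Sat 2148:Thu 2152:Tue 2156:Sun 2160:Fri✓ 2164:Wed 2168:Mon 2172:Sat 2176:Thu
Friday: 2064, 2092, 2104, 2132, 2160 → 5.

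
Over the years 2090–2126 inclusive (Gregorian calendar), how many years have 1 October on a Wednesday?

Track 1 October's weekday year by year (advancing +1, or +2 across a Feb 29):
  2090: Sun  2091: Mon (+1)  2092: Wed (+2) ✓  2093: Thu (+1)  2094: Fri (+1)
  2095: Sat (+1)  2096: Mon (+2)  2097: Tue (+1)  2098: Wed (+1) ✓  2099: Thu (+1)
  2100: Fri (+1)  2101: Sat (+1)  2102: Sun (+1)  2103: Mon (+1)  … (9 more years) …
  2113: Sun (+1)  2114: Mon (+1)  2115: Tue (+1)  2116: Thu (+2)  2117: Fri (+1)
  2118: Sat (+1)  2119: Sun (+1)  2120: Tue (+2)  2121: Wed (+1) ✓  2122: Thu (+1)
  2123: Fri (+1)  2124: Sun (+2)  2125: Mon (+1)  2126: Tue (+1)
Wednesday years: 2092, 2098, 2104, 2110, 2121 — 5 in total.

5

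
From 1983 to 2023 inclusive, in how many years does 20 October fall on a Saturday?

Track 20 October's weekday year by year (advancing +1, or +2 across a Feb 29):
  1983: Thu  1984: Sat (+2) ✓  1985: Sun (+1)  1986: Mon (+1)  1987: Tue (+1)
  1988: Thu (+2)  1989: Fri (+1)  1990: Sat (+1) ✓  1991: Sun (+1)  1992: Tue (+2)
  1993: Wed (+1)  1994: Thu (+1)  1995: Fri (+1)  1996: Sun (+2)  … (13 more years) …
  2010: Wed (+1)  2011: Thu (+1)  2012: Sat (+2) ✓  2013: Sun (+1)  2014: Mon (+1)
  2015: Tue (+1)  2016: Thu (+2)  2017: Fri (+1)  2018: Sat (+1) ✓  2019: Sun (+1)
  2020: Tue (+2)  2021: Wed (+1)  2022: Thu (+1)  2023: Fri (+1)
Saturday years: 1984, 1990, 2001, 2007, 2012, 2018 — 6 in total.

6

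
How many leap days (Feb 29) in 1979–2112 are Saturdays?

4

Leap years in 1979–2112: 33 of them.
Feb 29 weekday advances by 5 (mod 7) from one leap year to the next four years later (or differs when a century non-leap intervenes).
Leap-day weekdays: 1980:Fri 1984:Wed 1988:Mon 1992:Sat✓ 1996:Thu 2000:Tue 2004:Sun 2008:Fri 2012:Wed 2016:Mon 2020:Sat✓ 2024:Thu 2028:Tue …(7 more)… 2060:Sun 2064:Fri 2068:Wed 2072:Mon 2076:Sat✓ 2080:Thu 2084:Tue 2088:Sun 2092:Fri 2096:Wed 2104:Fri 2108:Wed 2112:Mon
Saturday: 1992, 2020, 2048, 2076 → 4.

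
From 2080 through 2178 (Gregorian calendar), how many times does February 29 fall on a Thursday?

Leap years in 2080–2178: 24 of them.
Feb 29 weekday advances by 5 (mod 7) from one leap year to the next four years later (or differs when a century non-leap intervenes).
Leap-day weekdays: 2080:Thu✓ 2084:Tue 2088:Sun 2092:Fri 2096:Wed 2104:Fri 2108:Wed 2112:Mon 2116:Sat 2120:Thu✓ 2124:Tue 2128:Sun 2132:Fri 2136:Wed 2140:Mon 2144:Sat 2148:Thu✓ 2152:Tue 2156:Sun 2160:Fri 2164:Wed 2168:Mon 2172:Sat 2176:Thu✓
Thursday: 2080, 2120, 2148, 2176 → 4.

4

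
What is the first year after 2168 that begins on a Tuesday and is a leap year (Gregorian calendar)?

2188

Jan 1 advances by 2 weekdays after a leap year and by 1 after a common year.
2168: Jan 1 is Friday (leap).
2169: Sunday
2170: Monday
2171: Tuesday
2172: Wednesday (leap)
2173: Friday
2174: Saturday
2175: Sunday
2176: Monday (leap)
2177: Wednesday
2178: Thursday
2179: Friday
2180: Saturday (leap)
2181: Monday
2182: Tuesday
2183: Wednesday
2184: Thursday (leap)
2185: Saturday
2186: Sunday
2187: Monday
2188: Tuesday (leap)
2188 begins on a Tuesday and is a leap year.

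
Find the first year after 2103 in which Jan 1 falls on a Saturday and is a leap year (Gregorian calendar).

Jan 1 advances by 2 weekdays after a leap year and by 1 after a common year.
2103: Jan 1 is Monday.
2104: Tuesday (leap)
2105: Thursday
2106: Friday
2107: Saturday
2108: Sunday (leap)
2109: Tuesday
2110: Wednesday
2111: Thursday
2112: Friday (leap)
2113: Sunday
2114: Monday
2115: Tuesday
2116: Wednesday (leap)
2117: Friday
2118: Saturday
2119: Sunday
2120: Monday (leap)
2121: Wednesday
2122: Thursday
2123: Friday
2124: Saturday (leap)
2124 begins on a Saturday and is a leap year.

2124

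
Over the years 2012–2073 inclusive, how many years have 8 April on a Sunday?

9

Track 8 April's weekday year by year (advancing +1, or +2 across a Feb 29):
  2012: Sun ✓  2013: Mon (+1)  2014: Tue (+1)  2015: Wed (+1)  2016: Fri (+2)
  2017: Sat (+1)  2018: Sun (+1) ✓  2019: Mon (+1)  2020: Wed (+2)  2021: Thu (+1)
  2022: Fri (+1)  2023: Sat (+1)  2024: Mon (+2)  2025: Tue (+1)  … (34 more years) …
  2060: Thu (+2)  2061: Fri (+1)  2062: Sat (+1)  2063: Sun (+1) ✓  2064: Tue (+2)
  2065: Wed (+1)  2066: Thu (+1)  2067: Fri (+1)  2068: Sun (+2) ✓  2069: Mon (+1)
  2070: Tue (+1)  2071: Wed (+1)  2072: Fri (+2)  2073: Sat (+1)
Sunday years: 2012, 2018, 2029, 2035, 2040, 2046, 2057, 2063, 2068 — 9 in total.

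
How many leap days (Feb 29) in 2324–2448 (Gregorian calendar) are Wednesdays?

Leap years in 2324–2448: 32 of them.
Feb 29 weekday advances by 5 (mod 7) from one leap year to the next four years later (or differs when a century non-leap intervenes).
Leap-day weekdays: 2324:Fri 2328:Wed✓ 2332:Mon 2336:Sat 2340:Thu 2344:Tue 2348:Sun 2352:Fri 2356:Wed✓ 2360:Mon 2364:Sat 2368:Thu 2372:Tue …(6 more)… 2400:Tue 2404:Sun 2408:Fri 2412:Wed✓ 2416:Mon 2420:Sat 2424:Thu 2428:Tue 2432:Sun 2436:Fri 2440:Wed✓ 2444:Mon 2448:Sat
Wednesday: 2328, 2356, 2384, 2412, 2440 → 5.

5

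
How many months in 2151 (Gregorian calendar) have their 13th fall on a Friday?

1

Check the 13th of each month of 2151: Jan 13: Wed, Feb 13: Sat, Mar 13: Sat, Apr 13: Tue, May 13: Thu, Jun 13: Sun, Jul 13: Tue, Aug 13: Fri, Sep 13: Mon, Oct 13: Wed, Nov 13: Sat, Dec 13: Mon.
Friday occurs in August — 1 month.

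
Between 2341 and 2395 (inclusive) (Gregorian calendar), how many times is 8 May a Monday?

Track 8 May's weekday year by year (advancing +1, or +2 across a Feb 29):
  2341: Thu  2342: Fri (+1)  2343: Sat (+1)  2344: Mon (+2) ✓  2345: Tue (+1)
  2346: Wed (+1)  2347: Thu (+1)  2348: Sat (+2)  2349: Sun (+1)  2350: Mon (+1) ✓
  2351: Tue (+1)  2352: Thu (+2)  2353: Fri (+1)  2354: Sat (+1)  … (27 more years) …
  2382: Sat (+1)  2383: Sun (+1)  2384: Tue (+2)  2385: Wed (+1)  2386: Thu (+1)
  2387: Fri (+1)  2388: Sun (+2)  2389: Mon (+1) ✓  2390: Tue (+1)  2391: Wed (+1)
  2392: Fri (+2)  2393: Sat (+1)  2394: Sun (+1)  2395: Mon (+1) ✓
Monday years: 2344, 2350, 2361, 2367, 2372, 2378, 2389, 2395 — 8 in total.

8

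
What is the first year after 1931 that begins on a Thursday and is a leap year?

1948

Jan 1 advances by 2 weekdays after a leap year and by 1 after a common year.
1931: Jan 1 is Thursday.
1932: Friday (leap)
1933: Sunday
1934: Monday
1935: Tuesday
1936: Wednesday (leap)
1937: Friday
1938: Saturday
1939: Sunday
1940: Monday (leap)
1941: Wednesday
1942: Thursday
1943: Friday
1944: Saturday (leap)
1945: Monday
1946: Tuesday
1947: Wednesday
1948: Thursday (leap)
1948 begins on a Thursday and is a leap year.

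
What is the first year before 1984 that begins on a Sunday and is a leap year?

1956

Jan 1 advances by 2 weekdays after a leap year and by 1 after a common year.
1984: Jan 1 is Sunday (leap).
1983: Saturday
1982: Friday
1981: Thursday
1980: Tuesday (leap)
1979: Monday
1978: Sunday
1977: Saturday
1976: Thursday (leap)
1975: Wednesday
1974: Tuesday
1973: Monday
1972: Saturday (leap)
1971: Friday
1970: Thursday
1969: Wednesday
1968: Monday (leap)
1967: Sunday
1966: Saturday
1965: Friday
1964: Wednesday (leap)
1963: Tuesday
1962: Monday
1961: Sunday
1960: Friday (leap)
1959: Thursday
1958: Wednesday
1957: Tuesday
1956: Sunday (leap)
1956 begins on a Sunday and is a leap year.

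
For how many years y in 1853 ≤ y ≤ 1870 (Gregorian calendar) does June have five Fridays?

5

June has 30 days; it has five Fridays when Friday falls among the first (month-length − 28) days — i.e. when June 1 is one of Friday/Thursday.
June 1 by year: 1853:Wed 1854:Thu✓ 1855:Fri✓ 1856:Sun 1857:Mon 1858:Tue 1859:Wed 1860:Fri✓ 1861:Sat 1862:Sun 1863:Mon 1864:Wed 1865:Thu✓ 1866:Fri✓ 1867:Sat 1868:Mon 1869:Tue 1870:Wed
Years with five Fridays: 1854, 1855, 1860, 1865, 1866 → 5.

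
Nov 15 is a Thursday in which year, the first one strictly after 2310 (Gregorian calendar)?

2317

From one year to the next, a fixed date's weekday advances by 1, or by 2 when a Feb 29 lies between the two dates.
2310: November 15 is Tuesday.
2311: Wednesday (+1)
2312: Friday (+2)
2313: Saturday (+1)
2314: Sunday (+1)
2315: Monday (+1)
2316: Wednesday (+2)
2317: Thursday (+1)
Nov 15 falls on a Thursday in 2317.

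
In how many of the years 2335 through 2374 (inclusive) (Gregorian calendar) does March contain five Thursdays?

16

March has 31 days; it has five Thursdays when Thursday falls among the first (month-length − 28) days — i.e. when March 1 is one of Thursday/Wednesday/Tuesday.
March 1 by year: 2335:Fri 2336:Sun 2337:Mon 2338:Tue✓ 2339:Wed✓ 2340:Fri 2341:Sat 2342:Sun 2343:Mon 2344:Wed✓ 2345:Thu✓ 2346:Fri 2347:Sat 2348:Mon 2349:Tue✓ …(10 more)… 2360:Tue✓ 2361:Wed✓ 2362:Thu✓ 2363:Fri 2364:Sun 2365:Mon 2366:Tue✓ 2367:Wed✓ 2368:Fri 2369:Sat 2370:Sun 2371:Mon 2372:Wed✓ 2373:Thu✓ 2374:Fri
Years with five Thursdays: 2338, 2339, 2344, 2345, 2349, 2350, 2351, 2355, 2356, 2360, 2361, 2362, 2366, 2367, 2372, 2373 → 16.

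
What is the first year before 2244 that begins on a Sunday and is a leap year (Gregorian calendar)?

2232

Jan 1 advances by 2 weekdays after a leap year and by 1 after a common year.
2244: Jan 1 is Monday (leap).
2243: Sunday
2242: Saturday
2241: Friday
2240: Wednesday (leap)
2239: Tuesday
2238: Monday
2237: Sunday
2236: Friday (leap)
2235: Thursday
2234: Wednesday
2233: Tuesday
2232: Sunday (leap)
2232 begins on a Sunday and is a leap year.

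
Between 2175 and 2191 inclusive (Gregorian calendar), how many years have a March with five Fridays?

7

March has 31 days; it has five Fridays when Friday falls among the first (month-length − 28) days — i.e. when March 1 is one of Friday/Thursday/Wednesday.
March 1 by year: 2175:Wed✓ 2176:Fri✓ 2177:Sat 2178:Sun 2179:Mon 2180:Wed✓ 2181:Thu✓ 2182:Fri✓ 2183:Sat 2184:Mon 2185:Tue 2186:Wed✓ 2187:Thu✓ 2188:Sat 2189:Sun 2190:Mon 2191:Tue
Years with five Fridays: 2175, 2176, 2180, 2181, 2182, 2186, 2187 → 7.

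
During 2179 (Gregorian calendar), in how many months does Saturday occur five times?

4

A month of length L has five Saturdays iff its first Saturday is on day ≤ L−28 (so day 1–3 in a 31-day month, 1–2 in a 30-day month, day 1 in a leap February).
Checking each month of 2179: Jan starts Fri (31d) ✓; Feb starts Mon (28d); Mar starts Mon (31d); Apr starts Thu (30d); May starts Sat (31d) ✓; Jun starts Tue (30d); Jul starts Thu (31d) ✓; Aug starts Sun (31d); Sep starts Wed (30d); Oct starts Fri (31d) ✓; Nov starts Mon (30d); Dec starts Wed (31d).
Five-Saturday months: January, May, July, October → 4.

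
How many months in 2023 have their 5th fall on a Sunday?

Check the 5th of each month of 2023: Jan 5: Thu, Feb 5: Sun, Mar 5: Sun, Apr 5: Wed, May 5: Fri, Jun 5: Mon, Jul 5: Wed, Aug 5: Sat, Sep 5: Tue, Oct 5: Thu, Nov 5: Sun, Dec 5: Tue.
Sunday occurs in February, March, November — 3 months.

3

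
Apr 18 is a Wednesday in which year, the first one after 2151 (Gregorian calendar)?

2153

From one year to the next, a fixed date's weekday advances by 1, or by 2 when a Feb 29 lies between the two dates.
2151: April 18 is Sunday.
2152: Tuesday (+2)
2153: Wednesday (+1)
Apr 18 falls on a Wednesday in 2153.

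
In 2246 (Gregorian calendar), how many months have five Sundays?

4

A month of length L has five Sundays iff its first Sunday is on day ≤ L−28 (so day 1–3 in a 31-day month, 1–2 in a 30-day month, day 1 in a leap February).
Checking each month of 2246: Jan starts Thu (31d); Feb starts Sun (28d); Mar starts Sun (31d) ✓; Apr starts Wed (30d); May starts Fri (31d) ✓; Jun starts Mon (30d); Jul starts Wed (31d); Aug starts Sat (31d) ✓; Sep starts Tue (30d); Oct starts Thu (31d); Nov starts Sun (30d) ✓; Dec starts Tue (31d).
Five-Sunday months: March, May, August, November → 4.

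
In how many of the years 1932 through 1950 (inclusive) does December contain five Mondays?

7

December has 31 days; it has five Mondays when Monday falls among the first (month-length − 28) days — i.e. when December 1 is one of Monday/Sunday/Saturday.
December 1 by year: 1932:Thu 1933:Fri 1934:Sat✓ 1935:Sun✓ 1936:Tue 1937:Wed 1938:Thu 1939:Fri 1940:Sun✓ 1941:Mon✓ 1942:Tue 1943:Wed 1944:Fri 1945:Sat✓ 1946:Sun✓ 1947:Mon✓ 1948:Wed 1949:Thu 1950:Fri
Years with five Mondays: 1934, 1935, 1940, 1941, 1945, 1946, 1947 → 7.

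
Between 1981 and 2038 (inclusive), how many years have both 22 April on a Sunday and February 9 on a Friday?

6

Check each year's weekday for 22 April and February 9:
  1981: Wed/Mon  1982: Thu/Tue  1983: Fri/Wed  1984: Sun/Thu  1985: Mon/Sat  1986: Tue/Sun  1987: Wed/Mon  1988: Fri/Tue  1989: Sat/Thu  1990: Sun/Fri ✓  1991: Mon/Sat  1992: Wed/Sun  1993: Thu/Tue  1994: Fri/Wed  …(30 more)…  2025: Tue/Sun  2026: Wed/Mon  2027: Thu/Tue  2028: Sat/Wed  2029: Sun/Fri ✓  2030: Mon/Sat  2031: Tue/Sun  2032: Thu/Mon  2033: Fri/Wed  2034: Sat/Thu  2035: Sun/Fri ✓  2036: Tue/Sat  2037: Wed/Mon  2038: Thu/Tue
Both conditions hold in: 1990, 2001, 2007, 2018, 2029, 2035 — 6.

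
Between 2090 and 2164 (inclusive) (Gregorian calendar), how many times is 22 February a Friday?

11

Track 22 February's weekday year by year (advancing +1, or +2 across a Feb 29):
  2090: Wed  2091: Thu (+1)  2092: Fri (+1) ✓  2093: Sun (+2)  2094: Mon (+1)
  2095: Tue (+1)  2096: Wed (+1)  2097: Fri (+2) ✓  2098: Sat (+1)  2099: Sun (+1)
  2100: Mon (+1)  2101: Tue (+1)  2102: Wed (+1)  2103: Thu (+1)  … (47 more years) …
  2151: Mon (+1)  2152: Tue (+1)  2153: Thu (+2)  2154: Fri (+1) ✓  2155: Sat (+1)
  2156: Sun (+1)  2157: Tue (+2)  2158: Wed (+1)  2159: Thu (+1)  2160: Fri (+1) ✓
  2161: Sun (+2)  2162: Mon (+1)  2163: Tue (+1)  2164: Wed (+1)
Friday years: 2092, 2097, 2104, 2109, 2115, 2126, 2132, 2137, 2143, 2154, 2160 — 11 in total.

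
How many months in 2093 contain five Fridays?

4

A month of length L has five Fridays iff its first Friday is on day ≤ L−28 (so day 1–3 in a 31-day month, 1–2 in a 30-day month, day 1 in a leap February).
Checking each month of 2093: Jan starts Thu (31d) ✓; Feb starts Sun (28d); Mar starts Sun (31d); Apr starts Wed (30d); May starts Fri (31d) ✓; Jun starts Mon (30d); Jul starts Wed (31d) ✓; Aug starts Sat (31d); Sep starts Tue (30d); Oct starts Thu (31d) ✓; Nov starts Sun (30d); Dec starts Tue (31d).
Five-Friday months: January, May, July, October → 4.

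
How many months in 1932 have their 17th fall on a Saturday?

2

Check the 17th of each month of 1932: Jan 17: Sun, Feb 17: Wed, Mar 17: Thu, Apr 17: Sun, May 17: Tue, Jun 17: Fri, Jul 17: Sun, Aug 17: Wed, Sep 17: Sat, Oct 17: Mon, Nov 17: Thu, Dec 17: Sat.
Saturday occurs in September, December — 2 months.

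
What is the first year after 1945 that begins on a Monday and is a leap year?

1968

Jan 1 advances by 2 weekdays after a leap year and by 1 after a common year.
1945: Jan 1 is Monday.
1946: Tuesday
1947: Wednesday
1948: Thursday (leap)
1949: Saturday
1950: Sunday
1951: Monday
1952: Tuesday (leap)
1953: Thursday
1954: Friday
1955: Saturday
1956: Sunday (leap)
1957: Tuesday
1958: Wednesday
1959: Thursday
1960: Friday (leap)
1961: Sunday
1962: Monday
1963: Tuesday
1964: Wednesday (leap)
1965: Friday
1966: Saturday
1967: Sunday
1968: Monday (leap)
1968 begins on a Monday and is a leap year.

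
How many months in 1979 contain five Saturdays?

A month of length L has five Saturdays iff its first Saturday is on day ≤ L−28 (so day 1–3 in a 31-day month, 1–2 in a 30-day month, day 1 in a leap February).
Checking each month of 1979: Jan starts Mon (31d); Feb starts Thu (28d); Mar starts Thu (31d) ✓; Apr starts Sun (30d); May starts Tue (31d); Jun starts Fri (30d) ✓; Jul starts Sun (31d); Aug starts Wed (31d); Sep starts Sat (30d) ✓; Oct starts Mon (31d); Nov starts Thu (30d); Dec starts Sat (31d) ✓.
Five-Saturday months: March, June, September, December → 4.

4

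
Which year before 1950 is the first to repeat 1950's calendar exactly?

1939

Two years share a calendar iff Jan 1 falls on the same weekday and both are leap or both are common. 1950: Jan 1 is Sunday, common year.
1949: Jan 1 Saturday, common
1948: Jan 1 Thursday, leap
1947: Jan 1 Wednesday, common
1946: Jan 1 Tuesday, common
1945: Jan 1 Monday, common
1944: Jan 1 Saturday, leap
1943: Jan 1 Friday, common
1942: Jan 1 Thursday, common
1941: Jan 1 Wednesday, common
1940: Jan 1 Monday, leap
1939: Jan 1 Sunday, common
1939 matches on both conditions.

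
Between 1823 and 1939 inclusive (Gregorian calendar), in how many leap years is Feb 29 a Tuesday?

3

Leap years in 1823–1939: 28 of them.
Feb 29 weekday advances by 5 (mod 7) from one leap year to the next four years later (or differs when a century non-leap intervenes).
Leap-day weekdays: 1824:Sun 1828:Fri 1832:Wed 1836:Mon 1840:Sat 1844:Thu 1848:Tue✓ 1852:Sun 1856:Fri 1860:Wed 1864:Mon 1868:Sat 1872:Thu 1876:Tue✓ 1880:Sun 1884:Fri 1888:Wed 1892:Mon 1896:Sat 1904:Mon 1908:Sat 1912:Thu 1916:Tue✓ 1920:Sun 1924:Fri 1928:Wed 1932:Mon 1936:Sat
Tuesday: 1848, 1876, 1916 → 3.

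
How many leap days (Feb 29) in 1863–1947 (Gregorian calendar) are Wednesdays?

Leap years in 1863–1947: 20 of them.
Feb 29 weekday advances by 5 (mod 7) from one leap year to the next four years later (or differs when a century non-leap intervenes).
Leap-day weekdays: 1864:Mon 1868:Sat 1872:Thu 1876:Tue 1880:Sun 1884:Fri 1888:Wed✓ 1892:Mon 1896:Sat 1904:Mon 1908:Sat 1912:Thu 1916:Tue 1920:Sun 1924:Fri 1928:Wed✓ 1932:Mon 1936:Sat 1940:Thu 1944:Tue
Wednesday: 1888, 1928 → 2.

2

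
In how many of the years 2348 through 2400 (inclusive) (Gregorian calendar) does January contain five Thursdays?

January has 31 days; it has five Thursdays when Thursday falls among the first (month-length − 28) days — i.e. when January 1 is one of Thursday/Wednesday/Tuesday.
January 1 by year: 2348:Thu✓ 2349:Sat 2350:Sun 2351:Mon 2352:Tue✓ 2353:Thu✓ 2354:Fri 2355:Sat 2356:Sun 2357:Tue✓ 2358:Wed✓ 2359:Thu✓ 2360:Fri 2361:Sun 2362:Mon …(23 more)… 2386:Wed✓ 2387:Thu✓ 2388:Fri 2389:Sun 2390:Mon 2391:Tue✓ 2392:Wed✓ 2393:Fri 2394:Sat 2395:Sun 2396:Mon 2397:Wed✓ 2398:Thu✓ 2399:Fri 2400:Sat
Years with five Thursdays: 2348, 2352, 2353, 2357, 2358, 2359, 2363, 2364, 2369, 2370, 2374, 2375, 2376, 2380, 2381, 2385, 2386, 2387, 2391, 2392, 2397, 2398 → 22.

22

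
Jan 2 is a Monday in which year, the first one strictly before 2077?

2073

From one year to the next, a fixed date's weekday advances by 1, or by 2 when a Feb 29 lies between the two dates.
2077: January 2 is Saturday.
2076: Thursday (−2)
2075: Wednesday (−1)
2074: Tuesday (−1)
2073: Monday (−1)
Jan 2 falls on a Monday in 2073.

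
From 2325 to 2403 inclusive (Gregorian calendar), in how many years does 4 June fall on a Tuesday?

12

Track 4 June's weekday year by year (advancing +1, or +2 across a Feb 29):
  2325: Thu  2326: Fri (+1)  2327: Sat (+1)  2328: Mon (+2)  2329: Tue (+1) ✓
  2330: Wed (+1)  2331: Thu (+1)  2332: Sat (+2)  2333: Sun (+1)  2334: Mon (+1)
  2335: Tue (+1) ✓  2336: Thu (+2)  2337: Fri (+1)  2338: Sat (+1)  … (51 more years) …
  2390: Mon (+1)  2391: Tue (+1) ✓  2392: Thu (+2)  2393: Fri (+1)  2394: Sat (+1)
  2395: Sun (+1)  2396: Tue (+2) ✓  2397: Wed (+1)  2398: Thu (+1)  2399: Fri (+1)
  2400: Sun (+2)  2401: Mon (+1)  2402: Tue (+1) ✓  2403: Wed (+1)
Tuesday years: 2329, 2335, 2340, 2346, 2357, 2363, 2368, 2374, 2385, 2391, 2396, 2402 — 12 in total.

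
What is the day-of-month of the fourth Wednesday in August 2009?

August 1, 2009 is a Saturday, so the first Wednesday is the 5th.
The fourth Wednesday is 5 + 21 = 26.

26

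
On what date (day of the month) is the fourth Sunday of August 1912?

August 1, 1912 is a Thursday, so the first Sunday is the 4th.
The fourth Sunday is 4 + 21 = 25.

25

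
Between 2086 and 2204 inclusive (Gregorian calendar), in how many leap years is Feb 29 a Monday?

4

Leap years in 2086–2204: 28 of them.
Feb 29 weekday advances by 5 (mod 7) from one leap year to the next four years later (or differs when a century non-leap intervenes).
Leap-day weekdays: 2088:Sun 2092:Fri 2096:Wed 2104:Fri 2108:Wed 2112:Mon✓ 2116:Sat 2120:Thu 2124:Tue 2128:Sun 2132:Fri 2136:Wed 2140:Mon✓ 2144:Sat 2148:Thu 2152:Tue 2156:Sun 2160:Fri 2164:Wed 2168:Mon✓ 2172:Sat 2176:Thu 2180:Tue 2184:Sun 2188:Fri 2192:Wed 2196:Mon✓ 2204:Wed
Monday: 2112, 2140, 2168, 2196 → 4.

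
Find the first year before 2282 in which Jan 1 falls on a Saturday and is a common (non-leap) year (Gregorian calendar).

2281

Jan 1 advances by 2 weekdays after a leap year and by 1 after a common year.
2282: Jan 1 is Sunday.
2281: Saturday
2281 begins on a Saturday and is a common year.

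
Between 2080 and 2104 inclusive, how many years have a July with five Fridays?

July has 31 days; it has five Fridays when Friday falls among the first (month-length − 28) days — i.e. when July 1 is one of Friday/Thursday/Wednesday.
July 1 by year: 2080:Mon 2081:Tue 2082:Wed✓ 2083:Thu✓ 2084:Sat 2085:Sun 2086:Mon 2087:Tue 2088:Thu✓ 2089:Fri✓ 2090:Sat 2091:Sun 2092:Tue 2093:Wed✓ 2094:Thu✓ 2095:Fri✓ 2096:Sun 2097:Mon 2098:Tue 2099:Wed✓ 2100:Thu✓ 2101:Fri✓ 2102:Sat 2103:Sun 2104:Tue
Years with five Fridays: 2082, 2083, 2088, 2089, 2093, 2094, 2095, 2099, 2100, 2101 → 10.

10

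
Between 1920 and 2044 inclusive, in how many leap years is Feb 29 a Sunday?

5

Leap years in 1920–2044: 32 of them.
Feb 29 weekday advances by 5 (mod 7) from one leap year to the next four years later (or differs when a century non-leap intervenes).
Leap-day weekdays: 1920:Sun✓ 1924:Fri 1928:Wed 1932:Mon 1936:Sat 1940:Thu 1944:Tue 1948:Sun✓ 1952:Fri 1956:Wed 1960:Mon 1964:Sat 1968:Thu …(6 more)… 1996:Thu 2000:Tue 2004:Sun✓ 2008:Fri 2012:Wed 2016:Mon 2020:Sat 2024:Thu 2028:Tue 2032:Sun✓ 2036:Fri 2040:Wed 2044:Mon
Sunday: 1920, 1948, 1976, 2004, 2032 → 5.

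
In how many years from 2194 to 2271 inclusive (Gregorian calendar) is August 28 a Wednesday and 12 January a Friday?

Check each year's weekday for August 28 and 12 January:
  2194: Thu/Sun  2195: Fri/Mon  2196: Sun/Tue  2197: Mon/Thu  2198: Tue/Fri  2199: Wed/Sat  2200: Thu/Sun  2201: Fri/Mon  2202: Sat/Tue  2203: Sun/Wed  2204: Tue/Thu  2205: Wed/Sat  2206: Thu/Sun  2207: Fri/Mon  …(50 more)…  2258: Sat/Tue  2259: Sun/Wed  2260: Tue/Thu  2261: Wed/Sat  2262: Thu/Sun  2263: Fri/Mon  2264: Sun/Tue  2265: Mon/Thu  2266: Tue/Fri  2267: Wed/Sat  2268: Fri/Sun  2269: Sat/Tue  2270: Sun/Wed  2271: Mon/Thu
Both conditions hold in: 2216, 2244 — 2.

2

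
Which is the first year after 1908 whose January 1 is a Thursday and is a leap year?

Jan 1 advances by 2 weekdays after a leap year and by 1 after a common year.
1908: Jan 1 is Wednesday (leap).
1909: Friday
1910: Saturday
1911: Sunday
1912: Monday (leap)
1913: Wednesday
1914: Thursday
1915: Friday
1916: Saturday (leap)
1917: Monday
1918: Tuesday
1919: Wednesday
1920: Thursday (leap)
1920 begins on a Thursday and is a leap year.

1920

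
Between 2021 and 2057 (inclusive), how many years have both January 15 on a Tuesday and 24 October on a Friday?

1

Check each year's weekday for January 15 and 24 October:
  2021: Fri/Sun  2022: Sat/Mon  2023: Sun/Tue  2024: Mon/Thu  2025: Wed/Fri  2026: Thu/Sat  2027: Fri/Sun  2028: Sat/Tue  2029: Mon/Wed  2030: Tue/Thu  2031: Wed/Fri  2032: Thu/Sun  2033: Sat/Mon  2034: Sun/Tue  …(9 more)…  2044: Fri/Mon  2045: Sun/Tue  2046: Mon/Wed  2047: Tue/Thu  2048: Wed/Sat  2049: Fri/Sun  2050: Sat/Mon  2051: Sun/Tue  2052: Mon/Thu  2053: Wed/Fri  2054: Thu/Sat  2055: Fri/Sun  2056: Sat/Tue  2057: Mon/Wed
Both conditions hold in: 2036 — 1.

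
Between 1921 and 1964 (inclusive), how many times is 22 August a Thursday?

6

Track 22 August's weekday year by year (advancing +1, or +2 across a Feb 29):
  1921: Mon  1922: Tue (+1)  1923: Wed (+1)  1924: Fri (+2)  1925: Sat (+1)
  1926: Sun (+1)  1927: Mon (+1)  1928: Wed (+2)  1929: Thu (+1) ✓  1930: Fri (+1)
  1931: Sat (+1)  1932: Mon (+2)  1933: Tue (+1)  1934: Wed (+1)  … (16 more years) …
  1951: Wed (+1)  1952: Fri (+2)  1953: Sat (+1)  1954: Sun (+1)  1955: Mon (+1)
  1956: Wed (+2)  1957: Thu (+1) ✓  1958: Fri (+1)  1959: Sat (+1)  1960: Mon (+2)
  1961: Tue (+1)  1962: Wed (+1)  1963: Thu (+1) ✓  1964: Sat (+2)
Thursday years: 1929, 1935, 1940, 1946, 1957, 1963 — 6 in total.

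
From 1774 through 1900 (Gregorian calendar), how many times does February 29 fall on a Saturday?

4

Leap years in 1774–1900: 30 of them.
Feb 29 weekday advances by 5 (mod 7) from one leap year to the next four years later (or differs when a century non-leap intervenes).
Leap-day weekdays: 1776:Thu 1780:Tue 1784:Sun 1788:Fri 1792:Wed 1796:Mon 1804:Wed 1808:Mon 1812:Sat✓ 1816:Thu 1820:Tue 1824:Sun 1828:Fri …(4 more)… 1848:Tue 1852:Sun 1856:Fri 1860:Wed 1864:Mon 1868:Sat✓ 1872:Thu 1876:Tue 1880:Sun 1884:Fri 1888:Wed 1892:Mon 1896:Sat✓
Saturday: 1812, 1840, 1868, 1896 → 4.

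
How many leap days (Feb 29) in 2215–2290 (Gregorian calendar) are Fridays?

Leap years in 2215–2290: 19 of them.
Feb 29 weekday advances by 5 (mod 7) from one leap year to the next four years later (or differs when a century non-leap intervenes).
Leap-day weekdays: 2216:Thu 2220:Tue 2224:Sun 2228:Fri✓ 2232:Wed 2236:Mon 2240:Sat 2244:Thu 2248:Tue 2252:Sun 2256:Fri✓ 2260:Wed 2264:Mon 2268:Sat 2272:Thu 2276:Tue 2280:Sun 2284:Fri✓ 2288:Wed
Friday: 2228, 2256, 2284 → 3.

3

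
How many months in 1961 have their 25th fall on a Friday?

1

Check the 25th of each month of 1961: Jan 25: Wed, Feb 25: Sat, Mar 25: Sat, Apr 25: Tue, May 25: Thu, Jun 25: Sun, Jul 25: Tue, Aug 25: Fri, Sep 25: Mon, Oct 25: Wed, Nov 25: Sat, Dec 25: Mon.
Friday occurs in August — 1 month.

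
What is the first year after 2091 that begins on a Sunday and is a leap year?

Jan 1 advances by 2 weekdays after a leap year and by 1 after a common year.
2091: Jan 1 is Monday.
2092: Tuesday (leap)
2093: Thursday
2094: Friday
2095: Saturday
2096: Sunday (leap)
2096 begins on a Sunday and is a leap year.

2096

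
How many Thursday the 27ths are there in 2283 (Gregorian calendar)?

Check the 27th of each month of 2283: Jan 27: Sat, Feb 27: Tue, Mar 27: Tue, Apr 27: Fri, May 27: Sun, Jun 27: Wed, Jul 27: Fri, Aug 27: Mon, Sep 27: Thu, Oct 27: Sat, Nov 27: Tue, Dec 27: Thu.
Thursday occurs in September, December — 2 months.

2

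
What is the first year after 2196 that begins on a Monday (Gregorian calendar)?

Jan 1 advances by 2 weekdays after a leap year and by 1 after a common year.
2196: Jan 1 is Friday (leap).
2197: Sunday
2198: Monday
2198 begins on a Monday

2198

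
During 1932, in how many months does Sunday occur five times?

A month of length L has five Sundays iff its first Sunday is on day ≤ L−28 (so day 1–3 in a 31-day month, 1–2 in a 30-day month, day 1 in a leap February).
Checking each month of 1932: Jan starts Fri (31d) ✓; Feb starts Mon (29d); Mar starts Tue (31d); Apr starts Fri (30d); May starts Sun (31d) ✓; Jun starts Wed (30d); Jul starts Fri (31d) ✓; Aug starts Mon (31d); Sep starts Thu (30d); Oct starts Sat (31d) ✓; Nov starts Tue (30d); Dec starts Thu (31d).
Five-Sunday months: January, May, July, October → 4.

4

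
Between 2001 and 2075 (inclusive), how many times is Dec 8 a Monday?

11

Track Dec 8's weekday year by year (advancing +1, or +2 across a Feb 29):
  2001: Sat  2002: Sun (+1)  2003: Mon (+1) ✓  2004: Wed (+2)  2005: Thu (+1)
  2006: Fri (+1)  2007: Sat (+1)  2008: Mon (+2) ✓  2009: Tue (+1)  2010: Wed (+1)
  2011: Thu (+1)  2012: Sat (+2)  2013: Sun (+1)  2014: Mon (+1) ✓  … (47 more years) …
  2062: Fri (+1)  2063: Sat (+1)  2064: Mon (+2) ✓  2065: Tue (+1)  2066: Wed (+1)
  2067: Thu (+1)  2068: Sat (+2)  2069: Sun (+1)  2070: Mon (+1) ✓  2071: Tue (+1)
  2072: Thu (+2)  2073: Fri (+1)  2074: Sat (+1)  2075: Sun (+1)
Monday years: 2003, 2008, 2014, 2025, 2031, 2036, 2042, 2053, 2059, 2064, 2070 — 11 in total.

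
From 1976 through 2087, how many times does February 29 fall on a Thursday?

Leap years in 1976–2087: 28 of them.
Feb 29 weekday advances by 5 (mod 7) from one leap year to the next four years later (or differs when a century non-leap intervenes).
Leap-day weekdays: 1976:Sun 1980:Fri 1984:Wed 1988:Mon 1992:Sat 1996:Thu✓ 2000:Tue 2004:Sun 2008:Fri 2012:Wed 2016:Mon 2020:Sat 2024:Thu✓ 2028:Tue 2032:Sun 2036:Fri 2040:Wed 2044:Mon 2048:Sat 2052:Thu✓ 2056:Tue 2060:Sun 2064:Fri 2068:Wed 2072:Mon 2076:Sat 2080:Thu✓ 2084:Tue
Thursday: 1996, 2024, 2052, 2080 → 4.

4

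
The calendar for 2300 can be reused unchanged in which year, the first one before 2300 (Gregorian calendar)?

2294

Two years share a calendar iff Jan 1 falls on the same weekday and both are leap or both are common. 2300: Jan 1 is Monday, common year.
2299: Jan 1 Sunday, common
2298: Jan 1 Saturday, common
2297: Jan 1 Friday, common
2296: Jan 1 Wednesday, leap
2295: Jan 1 Tuesday, common
2294: Jan 1 Monday, common
2294 matches on both conditions.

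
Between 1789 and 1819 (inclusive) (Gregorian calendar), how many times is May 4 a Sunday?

4

Track May 4's weekday year by year (advancing +1, or +2 across a Feb 29):
  1789: Mon  1790: Tue (+1)  1791: Wed (+1)  1792: Fri (+2)  1793: Sat (+1)
  1794: Sun (+1) ✓  1795: Mon (+1)  1796: Wed (+2)  1797: Thu (+1)  1798: Fri (+1)
  1799: Sat (+1)  1800: Sun (+1) ✓  1801: Mon (+1)  1802: Tue (+1)  … (3 more years) …
  1806: Sun (+1) ✓  1807: Mon (+1)  1808: Wed (+2)  1809: Thu (+1)  1810: Fri (+1)
  1811: Sat (+1)  1812: Mon (+2)  1813: Tue (+1)  1814: Wed (+1)  1815: Thu (+1)
  1816: Sat (+2)  1817: Sun (+1) ✓  1818: Mon (+1)  1819: Tue (+1)
Sunday years: 1794, 1800, 1806, 1817 — 4 in total.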